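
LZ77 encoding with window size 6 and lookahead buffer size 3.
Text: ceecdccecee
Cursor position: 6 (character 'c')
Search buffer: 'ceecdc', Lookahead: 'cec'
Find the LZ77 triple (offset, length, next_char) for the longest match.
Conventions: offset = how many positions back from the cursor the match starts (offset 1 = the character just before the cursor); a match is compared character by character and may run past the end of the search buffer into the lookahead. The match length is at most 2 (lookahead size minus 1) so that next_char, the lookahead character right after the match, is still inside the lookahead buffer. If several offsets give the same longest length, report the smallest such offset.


Try each offset into the search buffer:
  offset=1 (pos 5, char 'c'): match length 1
  offset=2 (pos 4, char 'd'): match length 0
  offset=3 (pos 3, char 'c'): match length 1
  offset=4 (pos 2, char 'e'): match length 0
  offset=5 (pos 1, char 'e'): match length 0
  offset=6 (pos 0, char 'c'): match length 2
Longest match has length 2 at offset 6.
next_char = character at position 6 + 2 = 8 -> 'c'

Best match: offset=6, length=2 (matching 'ce' starting at position 0)
LZ77 triple: (6, 2, 'c')


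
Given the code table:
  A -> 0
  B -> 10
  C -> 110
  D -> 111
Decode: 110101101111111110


Decoding:
110 -> C
10 -> B
110 -> C
111 -> D
111 -> D
111 -> D
0 -> A


Result: CBCDDDA


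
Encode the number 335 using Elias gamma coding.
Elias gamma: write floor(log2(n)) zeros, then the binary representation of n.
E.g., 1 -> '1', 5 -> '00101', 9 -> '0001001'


num_bits = floor(log2(335)) + 1 = 9
leading_zeros = num_bits - 1 = 8
binary(335) = 101001111

Elias gamma(335) = '00000000' + '101001111' = 00000000101001111 (17 bits)


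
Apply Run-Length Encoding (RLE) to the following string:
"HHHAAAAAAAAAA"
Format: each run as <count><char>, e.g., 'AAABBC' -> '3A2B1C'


Scanning runs left to right:
  i=0: run of 'H' x 3 -> '3H'
  i=3: run of 'A' x 10 -> '10A'

RLE = 3H10A


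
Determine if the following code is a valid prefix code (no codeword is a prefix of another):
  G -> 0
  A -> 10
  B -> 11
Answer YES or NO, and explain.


Checking each pair (does one codeword prefix another?):
  G='0' vs A='10': no prefix
  G='0' vs B='11': no prefix
  A='10' vs G='0': no prefix
  A='10' vs B='11': no prefix
  B='11' vs G='0': no prefix
  B='11' vs A='10': no prefix
No violation found over all pairs.

YES -- this is a valid prefix code. No codeword is a prefix of any other codeword.


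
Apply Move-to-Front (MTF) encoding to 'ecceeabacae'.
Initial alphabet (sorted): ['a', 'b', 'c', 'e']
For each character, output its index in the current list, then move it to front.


MTF encoding:
'e': index 3 in ['a', 'b', 'c', 'e'] -> ['e', 'a', 'b', 'c']
'c': index 3 in ['e', 'a', 'b', 'c'] -> ['c', 'e', 'a', 'b']
'c': index 0 in ['c', 'e', 'a', 'b'] -> ['c', 'e', 'a', 'b']
'e': index 1 in ['c', 'e', 'a', 'b'] -> ['e', 'c', 'a', 'b']
'e': index 0 in ['e', 'c', 'a', 'b'] -> ['e', 'c', 'a', 'b']
'a': index 2 in ['e', 'c', 'a', 'b'] -> ['a', 'e', 'c', 'b']
'b': index 3 in ['a', 'e', 'c', 'b'] -> ['b', 'a', 'e', 'c']
'a': index 1 in ['b', 'a', 'e', 'c'] -> ['a', 'b', 'e', 'c']
'c': index 3 in ['a', 'b', 'e', 'c'] -> ['c', 'a', 'b', 'e']
'a': index 1 in ['c', 'a', 'b', 'e'] -> ['a', 'c', 'b', 'e']
'e': index 3 in ['a', 'c', 'b', 'e'] -> ['e', 'a', 'c', 'b']


Output: [3, 3, 0, 1, 0, 2, 3, 1, 3, 1, 3]


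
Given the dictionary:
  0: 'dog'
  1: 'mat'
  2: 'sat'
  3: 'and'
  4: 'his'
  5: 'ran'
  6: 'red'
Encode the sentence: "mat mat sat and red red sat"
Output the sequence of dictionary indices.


Look up each word in the dictionary:
  'mat' -> 1
  'mat' -> 1
  'sat' -> 2
  'and' -> 3
  'red' -> 6
  'red' -> 6
  'sat' -> 2

Encoded: [1, 1, 2, 3, 6, 6, 2]


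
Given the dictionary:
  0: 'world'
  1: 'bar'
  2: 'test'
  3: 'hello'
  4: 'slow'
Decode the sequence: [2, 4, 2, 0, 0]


Look up each index in the dictionary:
  2 -> 'test'
  4 -> 'slow'
  2 -> 'test'
  0 -> 'world'
  0 -> 'world'

Decoded: "test slow test world world"


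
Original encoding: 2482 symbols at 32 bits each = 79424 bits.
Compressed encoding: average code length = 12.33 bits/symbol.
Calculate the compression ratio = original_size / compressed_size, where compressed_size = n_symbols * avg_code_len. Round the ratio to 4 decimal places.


original_size = n_symbols * orig_bits = 2482 * 32 = 79424 bits
compressed_size = n_symbols * avg_code_len = 2482 * 12.33 = 30603.06 bits
ratio = original_size / compressed_size = 79424 / 30603.06 = 2.5953

Compression ratio = 2.5953


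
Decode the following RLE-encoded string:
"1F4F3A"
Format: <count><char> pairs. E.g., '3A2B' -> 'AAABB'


Expanding each <count><char> pair:
  1F -> 'F'
  4F -> 'FFFF'
  3A -> 'AAA'

Decoded = FFFFFAAA


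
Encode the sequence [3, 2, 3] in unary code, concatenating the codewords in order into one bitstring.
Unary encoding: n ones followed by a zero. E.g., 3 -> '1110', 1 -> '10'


Encode each number as n ones followed by a terminating 0:
  3 -> 1110 (4 bits)
  2 -> 110 (3 bits)
  3 -> 1110 (4 bits)
Total length = 4 + 3 + 4 = 11 bits.

Unary([3, 2, 3]) = 11101101110 (11 bits)


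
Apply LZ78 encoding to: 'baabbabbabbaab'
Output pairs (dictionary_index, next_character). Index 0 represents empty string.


LZ78 encoding steps:
Dictionary: {0: ''}
Step 1: w='' (idx 0), next='b' -> output (0, 'b'), add 'b' as idx 1
Step 2: w='' (idx 0), next='a' -> output (0, 'a'), add 'a' as idx 2
Step 3: w='a' (idx 2), next='b' -> output (2, 'b'), add 'ab' as idx 3
Step 4: w='b' (idx 1), next='a' -> output (1, 'a'), add 'ba' as idx 4
Step 5: w='b' (idx 1), next='b' -> output (1, 'b'), add 'bb' as idx 5
Step 6: w='ab' (idx 3), next='b' -> output (3, 'b'), add 'abb' as idx 6
Step 7: w='a' (idx 2), next='a' -> output (2, 'a'), add 'aa' as idx 7
Step 8: w='b' (idx 1), end of input -> output (1, '')


Encoded: [(0, 'b'), (0, 'a'), (2, 'b'), (1, 'a'), (1, 'b'), (3, 'b'), (2, 'a'), (1, '')]


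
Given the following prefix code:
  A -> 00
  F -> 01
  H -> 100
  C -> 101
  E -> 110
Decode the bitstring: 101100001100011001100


Decoding step by step:
Bits 101 -> C
Bits 100 -> H
Bits 00 -> A
Bits 110 -> E
Bits 00 -> A
Bits 110 -> E
Bits 01 -> F
Bits 100 -> H


Decoded message: CHAEAEFH


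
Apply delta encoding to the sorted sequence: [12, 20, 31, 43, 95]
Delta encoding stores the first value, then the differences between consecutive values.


First value: 12
Deltas:
  20 - 12 = 8
  31 - 20 = 11
  43 - 31 = 12
  95 - 43 = 52


Delta encoded: [12, 8, 11, 12, 52]


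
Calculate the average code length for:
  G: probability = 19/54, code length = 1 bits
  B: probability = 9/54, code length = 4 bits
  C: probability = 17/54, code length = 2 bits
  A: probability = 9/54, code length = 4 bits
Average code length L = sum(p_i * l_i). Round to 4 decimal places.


Weighted contributions p_i * l_i:
  G: (19/54) * 1 = 19/54
  B: (9/54) * 4 = 36/54
  C: (17/54) * 2 = 34/54
  A: (9/54) * 4 = 36/54
Sum = (19 + 36 + 34 + 36)/54 = 125/54

L = 125/54 = 2.3148 bits/symbol


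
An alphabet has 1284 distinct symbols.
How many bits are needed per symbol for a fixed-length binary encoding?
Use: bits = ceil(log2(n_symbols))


log2(1284) = 10.3264
Bracket: 2^10 = 1024 < 1284 <= 2^11 = 2048
So ceil(log2(1284)) = 11

bits = ceil(log2(1284)) = ceil(10.3264) = 11 bits


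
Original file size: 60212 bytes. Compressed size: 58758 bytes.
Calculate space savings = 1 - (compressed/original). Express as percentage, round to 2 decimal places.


ratio = compressed/original = 58758/60212 = 0.975852
savings = 1 - ratio = 1 - 0.975852 = 0.024148
as a percentage: 0.024148 * 100 = 2.41%

Space savings = 1 - 58758/60212 = 2.41%


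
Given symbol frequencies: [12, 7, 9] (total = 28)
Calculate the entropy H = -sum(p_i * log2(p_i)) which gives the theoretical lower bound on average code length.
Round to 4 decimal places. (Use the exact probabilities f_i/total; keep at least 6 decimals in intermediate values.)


Per-symbol terms -p_i * log2(p_i) with p_i = f_i/28:
  p = 12/28 = 0.428571: log2(p) = -1.222392, -p*log2(p) = 0.523882
  p = 7/28 = 0.250000: log2(p) = -2.000000, -p*log2(p) = 0.500000
  p = 9/28 = 0.321429: log2(p) = -1.637430, -p*log2(p) = 0.526317
H = 0.523882 + 0.500000 + 0.526317 = 1.550199

H = 1.5502 bits/symbol


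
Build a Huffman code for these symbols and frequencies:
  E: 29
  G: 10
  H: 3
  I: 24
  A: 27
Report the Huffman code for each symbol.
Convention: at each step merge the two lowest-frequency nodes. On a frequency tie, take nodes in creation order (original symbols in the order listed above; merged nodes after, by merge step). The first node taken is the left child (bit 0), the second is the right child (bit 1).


Huffman tree construction:
Step 1: Merge H(3) + G(10) = 13
Step 2: Merge (H+G)(13) + I(24) = 37
Step 3: Merge A(27) + E(29) = 56
Step 4: Merge ((H+G)+I)(37) + (A+E)(56) = 93
Read each symbol's code off the tree from the root (left child = 0, right child = 1).

Codes:
  E: 11 (length 2)
  G: 001 (length 3)
  H: 000 (length 3)
  I: 01 (length 2)
  A: 10 (length 2)
Average code length: 199/93 = 2.1398 bits/symbol


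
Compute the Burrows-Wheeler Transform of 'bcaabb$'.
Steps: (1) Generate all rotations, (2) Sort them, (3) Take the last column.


Rotations (sorted):
  0: $bcaabb -> last char: b
  1: aabb$bc -> last char: c
  2: abb$bca -> last char: a
  3: b$bcaab -> last char: b
  4: bb$bcaa -> last char: a
  5: bcaabb$ -> last char: $
  6: caabb$b -> last char: b


BWT = bcaba$b


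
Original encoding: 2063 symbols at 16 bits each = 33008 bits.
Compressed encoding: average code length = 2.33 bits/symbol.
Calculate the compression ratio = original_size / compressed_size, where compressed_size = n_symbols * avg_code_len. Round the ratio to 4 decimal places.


original_size = n_symbols * orig_bits = 2063 * 16 = 33008 bits
compressed_size = n_symbols * avg_code_len = 2063 * 2.33 = 4806.79 bits
ratio = original_size / compressed_size = 33008 / 4806.79 = 6.867

Compression ratio = 6.867


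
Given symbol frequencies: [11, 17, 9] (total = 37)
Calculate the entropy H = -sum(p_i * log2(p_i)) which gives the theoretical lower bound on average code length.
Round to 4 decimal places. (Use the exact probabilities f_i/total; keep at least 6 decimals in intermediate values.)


Per-symbol terms -p_i * log2(p_i) with p_i = f_i/37:
  p = 11/37 = 0.297297: log2(p) = -1.750022, -p*log2(p) = 0.520277
  p = 17/37 = 0.459459: log2(p) = -1.121991, -p*log2(p) = 0.515509
  p = 9/37 = 0.243243: log2(p) = -2.039528, -p*log2(p) = 0.496101
H = 0.520277 + 0.515509 + 0.496101 = 1.531887

H = 1.5319 bits/symbol


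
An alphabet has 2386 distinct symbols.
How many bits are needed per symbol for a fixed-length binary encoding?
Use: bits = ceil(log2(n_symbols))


log2(2386) = 11.2204
Bracket: 2^11 = 2048 < 2386 <= 2^12 = 4096
So ceil(log2(2386)) = 12

bits = ceil(log2(2386)) = ceil(11.2204) = 12 bits


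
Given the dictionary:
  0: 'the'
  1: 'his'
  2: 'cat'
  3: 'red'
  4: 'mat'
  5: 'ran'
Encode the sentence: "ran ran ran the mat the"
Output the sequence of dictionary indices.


Look up each word in the dictionary:
  'ran' -> 5
  'ran' -> 5
  'ran' -> 5
  'the' -> 0
  'mat' -> 4
  'the' -> 0

Encoded: [5, 5, 5, 0, 4, 0]


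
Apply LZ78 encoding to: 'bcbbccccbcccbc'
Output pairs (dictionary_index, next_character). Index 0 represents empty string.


LZ78 encoding steps:
Dictionary: {0: ''}
Step 1: w='' (idx 0), next='b' -> output (0, 'b'), add 'b' as idx 1
Step 2: w='' (idx 0), next='c' -> output (0, 'c'), add 'c' as idx 2
Step 3: w='b' (idx 1), next='b' -> output (1, 'b'), add 'bb' as idx 3
Step 4: w='c' (idx 2), next='c' -> output (2, 'c'), add 'cc' as idx 4
Step 5: w='cc' (idx 4), next='b' -> output (4, 'b'), add 'ccb' as idx 5
Step 6: w='cc' (idx 4), next='c' -> output (4, 'c'), add 'ccc' as idx 6
Step 7: w='b' (idx 1), next='c' -> output (1, 'c'), add 'bc' as idx 7


Encoded: [(0, 'b'), (0, 'c'), (1, 'b'), (2, 'c'), (4, 'b'), (4, 'c'), (1, 'c')]


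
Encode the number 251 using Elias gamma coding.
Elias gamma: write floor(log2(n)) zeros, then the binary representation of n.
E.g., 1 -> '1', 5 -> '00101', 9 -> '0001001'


num_bits = floor(log2(251)) + 1 = 8
leading_zeros = num_bits - 1 = 7
binary(251) = 11111011

Elias gamma(251) = '0000000' + '11111011' = 000000011111011 (15 bits)


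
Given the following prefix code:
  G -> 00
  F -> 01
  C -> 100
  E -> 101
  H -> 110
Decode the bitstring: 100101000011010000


Decoding step by step:
Bits 100 -> C
Bits 101 -> E
Bits 00 -> G
Bits 00 -> G
Bits 110 -> H
Bits 100 -> C
Bits 00 -> G


Decoded message: CEGGHCG


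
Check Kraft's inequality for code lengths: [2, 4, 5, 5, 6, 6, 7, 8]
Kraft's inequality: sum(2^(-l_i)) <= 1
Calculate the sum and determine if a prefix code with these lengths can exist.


Sum = 2^(-2) + 2^(-4) + 2^(-5) + 2^(-5) + 2^(-6) + 2^(-6) + 2^(-7) + 2^(-8)
    = 0.25 + 0.0625 + 0.03125 + 0.03125 + 0.015625 + 0.015625 + 0.0078125 + 0.00390625
    = 107/256 = 0.41796875
Since 0.41796875 <= 1, Kraft's inequality IS satisfied.
A prefix code with these lengths CAN exist.

Kraft sum = 0.41796875. Satisfied.


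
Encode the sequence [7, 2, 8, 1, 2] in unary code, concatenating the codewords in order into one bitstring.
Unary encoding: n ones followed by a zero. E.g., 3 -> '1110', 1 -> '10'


Encode each number as n ones followed by a terminating 0:
  7 -> 11111110 (8 bits)
  2 -> 110 (3 bits)
  8 -> 111111110 (9 bits)
  1 -> 10 (2 bits)
  2 -> 110 (3 bits)
Total length = 8 + 3 + 9 + 2 + 3 = 25 bits.

Unary([7, 2, 8, 1, 2]) = 1111111011011111111010110 (25 bits)


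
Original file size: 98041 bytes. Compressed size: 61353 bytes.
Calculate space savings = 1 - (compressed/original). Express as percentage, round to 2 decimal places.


ratio = compressed/original = 61353/98041 = 0.625789
savings = 1 - ratio = 1 - 0.625789 = 0.374211
as a percentage: 0.374211 * 100 = 37.42%

Space savings = 1 - 61353/98041 = 37.42%


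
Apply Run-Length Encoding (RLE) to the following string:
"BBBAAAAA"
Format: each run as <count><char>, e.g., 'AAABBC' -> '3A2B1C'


Scanning runs left to right:
  i=0: run of 'B' x 3 -> '3B'
  i=3: run of 'A' x 5 -> '5A'

RLE = 3B5A


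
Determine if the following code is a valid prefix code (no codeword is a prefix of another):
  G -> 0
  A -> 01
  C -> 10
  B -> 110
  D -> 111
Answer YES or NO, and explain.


Checking each pair (does one codeword prefix another?):
  G='0' vs A='01': prefix -- VIOLATION

NO -- this is NOT a valid prefix code. G (0) is a prefix of A (01).


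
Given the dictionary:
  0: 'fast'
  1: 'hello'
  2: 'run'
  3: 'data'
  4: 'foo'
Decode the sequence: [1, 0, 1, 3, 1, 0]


Look up each index in the dictionary:
  1 -> 'hello'
  0 -> 'fast'
  1 -> 'hello'
  3 -> 'data'
  1 -> 'hello'
  0 -> 'fast'

Decoded: "hello fast hello data hello fast"


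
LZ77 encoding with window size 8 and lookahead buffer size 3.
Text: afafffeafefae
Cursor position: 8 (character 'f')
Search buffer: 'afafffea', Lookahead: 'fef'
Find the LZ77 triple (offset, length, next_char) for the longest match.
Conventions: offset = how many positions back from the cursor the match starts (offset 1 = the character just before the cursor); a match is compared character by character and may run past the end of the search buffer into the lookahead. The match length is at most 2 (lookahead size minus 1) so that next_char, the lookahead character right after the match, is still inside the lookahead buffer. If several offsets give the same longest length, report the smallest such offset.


Try each offset into the search buffer:
  offset=1 (pos 7, char 'a'): match length 0
  offset=2 (pos 6, char 'e'): match length 0
  offset=3 (pos 5, char 'f'): match length 2
  offset=4 (pos 4, char 'f'): match length 1
  offset=5 (pos 3, char 'f'): match length 1
  offset=6 (pos 2, char 'a'): match length 0
  offset=7 (pos 1, char 'f'): match length 1
  offset=8 (pos 0, char 'a'): match length 0
Longest match has length 2 at offset 3.
next_char = character at position 8 + 2 = 10 -> 'f'

Best match: offset=3, length=2 (matching 'fe' starting at position 5)
LZ77 triple: (3, 2, 'f')


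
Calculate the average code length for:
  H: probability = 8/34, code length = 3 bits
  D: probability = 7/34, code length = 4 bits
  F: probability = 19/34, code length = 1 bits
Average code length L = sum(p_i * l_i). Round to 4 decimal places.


Weighted contributions p_i * l_i:
  H: (8/34) * 3 = 24/34
  D: (7/34) * 4 = 28/34
  F: (19/34) * 1 = 19/34
Sum = (24 + 28 + 19)/34 = 71/34

L = 71/34 = 2.0882 bits/symbol


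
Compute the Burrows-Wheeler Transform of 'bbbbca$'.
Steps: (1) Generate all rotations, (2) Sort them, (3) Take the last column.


Rotations (sorted):
  0: $bbbbca -> last char: a
  1: a$bbbbc -> last char: c
  2: bbbbca$ -> last char: $
  3: bbbca$b -> last char: b
  4: bbca$bb -> last char: b
  5: bca$bbb -> last char: b
  6: ca$bbbb -> last char: b


BWT = ac$bbbb


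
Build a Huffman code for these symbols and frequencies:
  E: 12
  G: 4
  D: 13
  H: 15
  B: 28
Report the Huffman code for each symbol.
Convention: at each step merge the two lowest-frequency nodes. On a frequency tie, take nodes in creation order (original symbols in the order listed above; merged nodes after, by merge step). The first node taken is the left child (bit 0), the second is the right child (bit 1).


Huffman tree construction:
Step 1: Merge G(4) + E(12) = 16
Step 2: Merge D(13) + H(15) = 28
Step 3: Merge (G+E)(16) + B(28) = 44
Step 4: Merge (D+H)(28) + ((G+E)+B)(44) = 72
Read each symbol's code off the tree from the root (left child = 0, right child = 1).

Codes:
  E: 101 (length 3)
  G: 100 (length 3)
  D: 00 (length 2)
  H: 01 (length 2)
  B: 11 (length 2)
Average code length: 160/72 = 2.2222 bits/symbol


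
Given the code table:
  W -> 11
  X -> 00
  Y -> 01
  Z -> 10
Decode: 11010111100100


Decoding:
11 -> W
01 -> Y
01 -> Y
11 -> W
10 -> Z
01 -> Y
00 -> X


Result: WYYWZYX


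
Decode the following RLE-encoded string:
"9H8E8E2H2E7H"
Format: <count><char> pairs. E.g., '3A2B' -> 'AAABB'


Expanding each <count><char> pair:
  9H -> 'HHHHHHHHH'
  8E -> 'EEEEEEEE'
  8E -> 'EEEEEEEE'
  2H -> 'HH'
  2E -> 'EE'
  7H -> 'HHHHHHH'

Decoded = HHHHHHHHHEEEEEEEEEEEEEEEEHHEEHHHHHHH


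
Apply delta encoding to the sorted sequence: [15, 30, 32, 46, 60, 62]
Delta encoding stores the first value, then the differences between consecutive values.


First value: 15
Deltas:
  30 - 15 = 15
  32 - 30 = 2
  46 - 32 = 14
  60 - 46 = 14
  62 - 60 = 2


Delta encoded: [15, 15, 2, 14, 14, 2]


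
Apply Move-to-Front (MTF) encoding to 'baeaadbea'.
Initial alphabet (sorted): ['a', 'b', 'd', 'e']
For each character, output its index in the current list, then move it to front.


MTF encoding:
'b': index 1 in ['a', 'b', 'd', 'e'] -> ['b', 'a', 'd', 'e']
'a': index 1 in ['b', 'a', 'd', 'e'] -> ['a', 'b', 'd', 'e']
'e': index 3 in ['a', 'b', 'd', 'e'] -> ['e', 'a', 'b', 'd']
'a': index 1 in ['e', 'a', 'b', 'd'] -> ['a', 'e', 'b', 'd']
'a': index 0 in ['a', 'e', 'b', 'd'] -> ['a', 'e', 'b', 'd']
'd': index 3 in ['a', 'e', 'b', 'd'] -> ['d', 'a', 'e', 'b']
'b': index 3 in ['d', 'a', 'e', 'b'] -> ['b', 'd', 'a', 'e']
'e': index 3 in ['b', 'd', 'a', 'e'] -> ['e', 'b', 'd', 'a']
'a': index 3 in ['e', 'b', 'd', 'a'] -> ['a', 'e', 'b', 'd']


Output: [1, 1, 3, 1, 0, 3, 3, 3, 3]


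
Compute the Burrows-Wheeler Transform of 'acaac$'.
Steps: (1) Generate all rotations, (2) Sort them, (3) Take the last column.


Rotations (sorted):
  0: $acaac -> last char: c
  1: aac$ac -> last char: c
  2: ac$aca -> last char: a
  3: acaac$ -> last char: $
  4: c$acaa -> last char: a
  5: caac$a -> last char: a


BWT = cca$aa


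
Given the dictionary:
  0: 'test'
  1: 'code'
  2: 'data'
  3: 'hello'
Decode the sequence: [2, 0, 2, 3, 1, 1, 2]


Look up each index in the dictionary:
  2 -> 'data'
  0 -> 'test'
  2 -> 'data'
  3 -> 'hello'
  1 -> 'code'
  1 -> 'code'
  2 -> 'data'

Decoded: "data test data hello code code data"


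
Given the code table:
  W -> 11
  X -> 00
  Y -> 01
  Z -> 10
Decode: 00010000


Decoding:
00 -> X
01 -> Y
00 -> X
00 -> X


Result: XYXX


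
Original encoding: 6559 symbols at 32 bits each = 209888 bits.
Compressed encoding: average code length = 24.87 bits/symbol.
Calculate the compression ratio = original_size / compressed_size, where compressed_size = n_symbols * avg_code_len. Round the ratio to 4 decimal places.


original_size = n_symbols * orig_bits = 6559 * 32 = 209888 bits
compressed_size = n_symbols * avg_code_len = 6559 * 24.87 = 163122.33 bits
ratio = original_size / compressed_size = 209888 / 163122.33 = 1.2867

Compression ratio = 1.2867


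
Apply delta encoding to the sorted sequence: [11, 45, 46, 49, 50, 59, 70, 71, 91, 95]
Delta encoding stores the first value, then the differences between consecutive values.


First value: 11
Deltas:
  45 - 11 = 34
  46 - 45 = 1
  49 - 46 = 3
  50 - 49 = 1
  59 - 50 = 9
  70 - 59 = 11
  71 - 70 = 1
  91 - 71 = 20
  95 - 91 = 4


Delta encoded: [11, 34, 1, 3, 1, 9, 11, 1, 20, 4]


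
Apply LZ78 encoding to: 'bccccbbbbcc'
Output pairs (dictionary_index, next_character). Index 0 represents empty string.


LZ78 encoding steps:
Dictionary: {0: ''}
Step 1: w='' (idx 0), next='b' -> output (0, 'b'), add 'b' as idx 1
Step 2: w='' (idx 0), next='c' -> output (0, 'c'), add 'c' as idx 2
Step 3: w='c' (idx 2), next='c' -> output (2, 'c'), add 'cc' as idx 3
Step 4: w='c' (idx 2), next='b' -> output (2, 'b'), add 'cb' as idx 4
Step 5: w='b' (idx 1), next='b' -> output (1, 'b'), add 'bb' as idx 5
Step 6: w='b' (idx 1), next='c' -> output (1, 'c'), add 'bc' as idx 6
Step 7: w='c' (idx 2), end of input -> output (2, '')


Encoded: [(0, 'b'), (0, 'c'), (2, 'c'), (2, 'b'), (1, 'b'), (1, 'c'), (2, '')]


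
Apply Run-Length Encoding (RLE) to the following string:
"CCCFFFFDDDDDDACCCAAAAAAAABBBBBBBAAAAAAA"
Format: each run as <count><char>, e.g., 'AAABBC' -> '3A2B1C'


Scanning runs left to right:
  i=0: run of 'C' x 3 -> '3C'
  i=3: run of 'F' x 4 -> '4F'
  i=7: run of 'D' x 6 -> '6D'
  i=13: run of 'A' x 1 -> '1A'
  i=14: run of 'C' x 3 -> '3C'
  i=17: run of 'A' x 8 -> '8A'
  i=25: run of 'B' x 7 -> '7B'
  i=32: run of 'A' x 7 -> '7A'

RLE = 3C4F6D1A3C8A7B7A


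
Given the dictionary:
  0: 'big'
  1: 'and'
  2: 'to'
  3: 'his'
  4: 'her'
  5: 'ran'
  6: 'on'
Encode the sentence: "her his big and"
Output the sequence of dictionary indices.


Look up each word in the dictionary:
  'her' -> 4
  'his' -> 3
  'big' -> 0
  'and' -> 1

Encoded: [4, 3, 0, 1]


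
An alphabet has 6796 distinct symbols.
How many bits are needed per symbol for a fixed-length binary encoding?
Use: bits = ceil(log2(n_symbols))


log2(6796) = 12.7305
Bracket: 2^12 = 4096 < 6796 <= 2^13 = 8192
So ceil(log2(6796)) = 13

bits = ceil(log2(6796)) = ceil(12.7305) = 13 bits


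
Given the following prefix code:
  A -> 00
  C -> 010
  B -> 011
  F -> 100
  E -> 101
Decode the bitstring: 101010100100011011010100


Decoding step by step:
Bits 101 -> E
Bits 010 -> C
Bits 100 -> F
Bits 100 -> F
Bits 011 -> B
Bits 011 -> B
Bits 010 -> C
Bits 100 -> F


Decoded message: ECFFBBCF


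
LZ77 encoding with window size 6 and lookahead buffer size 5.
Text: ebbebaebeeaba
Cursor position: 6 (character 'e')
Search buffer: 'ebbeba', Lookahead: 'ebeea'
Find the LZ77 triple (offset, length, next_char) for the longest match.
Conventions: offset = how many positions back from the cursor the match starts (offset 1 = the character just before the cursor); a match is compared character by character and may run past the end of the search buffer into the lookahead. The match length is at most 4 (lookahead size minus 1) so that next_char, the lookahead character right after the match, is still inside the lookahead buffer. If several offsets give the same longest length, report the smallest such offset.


Try each offset into the search buffer:
  offset=1 (pos 5, char 'a'): match length 0
  offset=2 (pos 4, char 'b'): match length 0
  offset=3 (pos 3, char 'e'): match length 2
  offset=4 (pos 2, char 'b'): match length 0
  offset=5 (pos 1, char 'b'): match length 0
  offset=6 (pos 0, char 'e'): match length 2
Longest match has length 2, found at offsets 3, 6; take the smallest, offset 3.
next_char = character at position 6 + 2 = 8 -> 'e'

Best match: offset=3, length=2 (matching 'eb' starting at position 3)
LZ77 triple: (3, 2, 'e')


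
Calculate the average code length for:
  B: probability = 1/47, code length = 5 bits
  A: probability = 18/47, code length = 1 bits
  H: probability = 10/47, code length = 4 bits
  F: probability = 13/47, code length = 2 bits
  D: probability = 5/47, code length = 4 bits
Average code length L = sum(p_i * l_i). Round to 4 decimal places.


Weighted contributions p_i * l_i:
  B: (1/47) * 5 = 5/47
  A: (18/47) * 1 = 18/47
  H: (10/47) * 4 = 40/47
  F: (13/47) * 2 = 26/47
  D: (5/47) * 4 = 20/47
Sum = (5 + 18 + 40 + 26 + 20)/47 = 109/47

L = 109/47 = 2.3191 bits/symbol


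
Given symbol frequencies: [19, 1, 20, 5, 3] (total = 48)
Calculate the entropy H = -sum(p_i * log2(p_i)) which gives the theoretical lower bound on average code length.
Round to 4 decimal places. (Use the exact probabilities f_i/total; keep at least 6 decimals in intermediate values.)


Per-symbol terms -p_i * log2(p_i) with p_i = f_i/48:
  p = 19/48 = 0.395833: log2(p) = -1.337035, -p*log2(p) = 0.529243
  p = 1/48 = 0.020833: log2(p) = -5.584963, -p*log2(p) = 0.116353
  p = 20/48 = 0.416667: log2(p) = -1.263034, -p*log2(p) = 0.526264
  p = 5/48 = 0.104167: log2(p) = -3.263034, -p*log2(p) = 0.339899
  p = 3/48 = 0.062500: log2(p) = -4.000000, -p*log2(p) = 0.250000
H = 0.529243 + 0.116353 + 0.526264 + 0.339899 + 0.250000 = 1.761759

H = 1.7618 bits/symbol


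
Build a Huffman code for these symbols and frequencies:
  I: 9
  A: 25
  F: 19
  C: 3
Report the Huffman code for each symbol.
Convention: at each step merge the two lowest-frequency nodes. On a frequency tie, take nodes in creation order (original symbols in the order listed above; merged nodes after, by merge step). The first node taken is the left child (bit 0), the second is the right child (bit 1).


Huffman tree construction:
Step 1: Merge C(3) + I(9) = 12
Step 2: Merge (C+I)(12) + F(19) = 31
Step 3: Merge A(25) + ((C+I)+F)(31) = 56
Read each symbol's code off the tree from the root (left child = 0, right child = 1).

Codes:
  I: 101 (length 3)
  A: 0 (length 1)
  F: 11 (length 2)
  C: 100 (length 3)
Average code length: 99/56 = 1.7679 bits/symbol


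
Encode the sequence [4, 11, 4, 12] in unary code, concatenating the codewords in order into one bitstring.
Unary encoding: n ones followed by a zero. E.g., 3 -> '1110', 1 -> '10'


Encode each number as n ones followed by a terminating 0:
  4 -> 11110 (5 bits)
  11 -> 111111111110 (12 bits)
  4 -> 11110 (5 bits)
  12 -> 1111111111110 (13 bits)
Total length = 5 + 12 + 5 + 13 = 35 bits.

Unary([4, 11, 4, 12]) = 11110111111111110111101111111111110 (35 bits)


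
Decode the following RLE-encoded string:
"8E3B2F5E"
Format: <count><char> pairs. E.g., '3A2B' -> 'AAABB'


Expanding each <count><char> pair:
  8E -> 'EEEEEEEE'
  3B -> 'BBB'
  2F -> 'FF'
  5E -> 'EEEEE'

Decoded = EEEEEEEEBBBFFEEEEE


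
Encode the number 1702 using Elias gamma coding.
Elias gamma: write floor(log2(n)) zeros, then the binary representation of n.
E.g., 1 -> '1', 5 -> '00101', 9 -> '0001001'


num_bits = floor(log2(1702)) + 1 = 11
leading_zeros = num_bits - 1 = 10
binary(1702) = 11010100110

Elias gamma(1702) = '0000000000' + '11010100110' = 000000000011010100110 (21 bits)


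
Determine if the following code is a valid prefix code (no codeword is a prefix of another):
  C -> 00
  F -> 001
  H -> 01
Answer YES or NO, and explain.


Checking each pair (does one codeword prefix another?):
  C='00' vs F='001': prefix -- VIOLATION

NO -- this is NOT a valid prefix code. C (00) is a prefix of F (001).


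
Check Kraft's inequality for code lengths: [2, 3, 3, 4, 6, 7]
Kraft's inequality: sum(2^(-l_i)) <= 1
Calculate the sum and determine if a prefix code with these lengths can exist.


Sum = 2^(-2) + 2^(-3) + 2^(-3) + 2^(-4) + 2^(-6) + 2^(-7)
    = 0.25 + 0.125 + 0.125 + 0.0625 + 0.015625 + 0.0078125
    = 75/128 = 0.5859375
Since 0.5859375 <= 1, Kraft's inequality IS satisfied.
A prefix code with these lengths CAN exist.

Kraft sum = 0.5859375. Satisfied.


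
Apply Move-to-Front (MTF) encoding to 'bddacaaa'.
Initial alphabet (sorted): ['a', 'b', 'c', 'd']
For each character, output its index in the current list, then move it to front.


MTF encoding:
'b': index 1 in ['a', 'b', 'c', 'd'] -> ['b', 'a', 'c', 'd']
'd': index 3 in ['b', 'a', 'c', 'd'] -> ['d', 'b', 'a', 'c']
'd': index 0 in ['d', 'b', 'a', 'c'] -> ['d', 'b', 'a', 'c']
'a': index 2 in ['d', 'b', 'a', 'c'] -> ['a', 'd', 'b', 'c']
'c': index 3 in ['a', 'd', 'b', 'c'] -> ['c', 'a', 'd', 'b']
'a': index 1 in ['c', 'a', 'd', 'b'] -> ['a', 'c', 'd', 'b']
'a': index 0 in ['a', 'c', 'd', 'b'] -> ['a', 'c', 'd', 'b']
'a': index 0 in ['a', 'c', 'd', 'b'] -> ['a', 'c', 'd', 'b']


Output: [1, 3, 0, 2, 3, 1, 0, 0]


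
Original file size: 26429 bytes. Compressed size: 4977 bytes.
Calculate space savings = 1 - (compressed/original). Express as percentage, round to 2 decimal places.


ratio = compressed/original = 4977/26429 = 0.188316
savings = 1 - ratio = 1 - 0.188316 = 0.811684
as a percentage: 0.811684 * 100 = 81.17%

Space savings = 1 - 4977/26429 = 81.17%


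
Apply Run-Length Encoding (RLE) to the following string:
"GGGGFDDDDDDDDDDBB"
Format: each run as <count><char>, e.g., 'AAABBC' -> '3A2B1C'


Scanning runs left to right:
  i=0: run of 'G' x 4 -> '4G'
  i=4: run of 'F' x 1 -> '1F'
  i=5: run of 'D' x 10 -> '10D'
  i=15: run of 'B' x 2 -> '2B'

RLE = 4G1F10D2B


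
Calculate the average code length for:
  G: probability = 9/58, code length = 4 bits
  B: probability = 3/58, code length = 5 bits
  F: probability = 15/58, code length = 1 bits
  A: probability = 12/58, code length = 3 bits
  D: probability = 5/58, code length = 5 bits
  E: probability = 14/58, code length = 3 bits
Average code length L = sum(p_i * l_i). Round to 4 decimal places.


Weighted contributions p_i * l_i:
  G: (9/58) * 4 = 36/58
  B: (3/58) * 5 = 15/58
  F: (15/58) * 1 = 15/58
  A: (12/58) * 3 = 36/58
  D: (5/58) * 5 = 25/58
  E: (14/58) * 3 = 42/58
Sum = (36 + 15 + 15 + 36 + 25 + 42)/58 = 169/58

L = 169/58 = 2.9138 bits/symbol


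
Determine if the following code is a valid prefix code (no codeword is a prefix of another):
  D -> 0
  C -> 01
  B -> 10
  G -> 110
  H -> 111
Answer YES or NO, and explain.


Checking each pair (does one codeword prefix another?):
  D='0' vs C='01': prefix -- VIOLATION

NO -- this is NOT a valid prefix code. D (0) is a prefix of C (01).


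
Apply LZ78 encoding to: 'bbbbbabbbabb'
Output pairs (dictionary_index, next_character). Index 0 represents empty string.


LZ78 encoding steps:
Dictionary: {0: ''}
Step 1: w='' (idx 0), next='b' -> output (0, 'b'), add 'b' as idx 1
Step 2: w='b' (idx 1), next='b' -> output (1, 'b'), add 'bb' as idx 2
Step 3: w='bb' (idx 2), next='a' -> output (2, 'a'), add 'bba' as idx 3
Step 4: w='bb' (idx 2), next='b' -> output (2, 'b'), add 'bbb' as idx 4
Step 5: w='' (idx 0), next='a' -> output (0, 'a'), add 'a' as idx 5
Step 6: w='bb' (idx 2), end of input -> output (2, '')


Encoded: [(0, 'b'), (1, 'b'), (2, 'a'), (2, 'b'), (0, 'a'), (2, '')]


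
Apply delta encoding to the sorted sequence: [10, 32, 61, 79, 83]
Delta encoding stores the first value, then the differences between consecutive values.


First value: 10
Deltas:
  32 - 10 = 22
  61 - 32 = 29
  79 - 61 = 18
  83 - 79 = 4


Delta encoded: [10, 22, 29, 18, 4]


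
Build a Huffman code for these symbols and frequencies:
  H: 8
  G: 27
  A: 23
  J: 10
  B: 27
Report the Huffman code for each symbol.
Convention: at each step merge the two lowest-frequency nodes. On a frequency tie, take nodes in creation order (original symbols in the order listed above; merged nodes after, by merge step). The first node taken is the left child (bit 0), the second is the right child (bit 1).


Huffman tree construction:
Step 1: Merge H(8) + J(10) = 18
Step 2: Merge (H+J)(18) + A(23) = 41
Step 3: Merge G(27) + B(27) = 54
Step 4: Merge ((H+J)+A)(41) + (G+B)(54) = 95
Read each symbol's code off the tree from the root (left child = 0, right child = 1).

Codes:
  H: 000 (length 3)
  G: 10 (length 2)
  A: 01 (length 2)
  J: 001 (length 3)
  B: 11 (length 2)
Average code length: 208/95 = 2.1895 bits/symbol


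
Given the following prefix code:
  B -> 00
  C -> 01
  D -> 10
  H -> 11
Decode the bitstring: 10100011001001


Decoding step by step:
Bits 10 -> D
Bits 10 -> D
Bits 00 -> B
Bits 11 -> H
Bits 00 -> B
Bits 10 -> D
Bits 01 -> C


Decoded message: DDBHBDC


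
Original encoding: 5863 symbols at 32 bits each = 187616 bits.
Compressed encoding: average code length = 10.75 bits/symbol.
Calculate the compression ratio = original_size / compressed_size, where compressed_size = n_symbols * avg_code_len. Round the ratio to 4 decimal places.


original_size = n_symbols * orig_bits = 5863 * 32 = 187616 bits
compressed_size = n_symbols * avg_code_len = 5863 * 10.75 = 63027.25 bits
ratio = original_size / compressed_size = 187616 / 63027.25 = 2.9767

Compression ratio = 2.9767


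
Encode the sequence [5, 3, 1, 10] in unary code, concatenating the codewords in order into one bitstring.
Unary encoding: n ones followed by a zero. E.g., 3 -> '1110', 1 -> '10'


Encode each number as n ones followed by a terminating 0:
  5 -> 111110 (6 bits)
  3 -> 1110 (4 bits)
  1 -> 10 (2 bits)
  10 -> 11111111110 (11 bits)
Total length = 6 + 4 + 2 + 11 = 23 bits.

Unary([5, 3, 1, 10]) = 11111011101011111111110 (23 bits)


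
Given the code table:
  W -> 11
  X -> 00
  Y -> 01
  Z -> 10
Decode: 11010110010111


Decoding:
11 -> W
01 -> Y
01 -> Y
10 -> Z
01 -> Y
01 -> Y
11 -> W


Result: WYYZYYW


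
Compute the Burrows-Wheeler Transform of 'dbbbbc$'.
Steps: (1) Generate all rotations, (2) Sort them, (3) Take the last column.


Rotations (sorted):
  0: $dbbbbc -> last char: c
  1: bbbbc$d -> last char: d
  2: bbbc$db -> last char: b
  3: bbc$dbb -> last char: b
  4: bc$dbbb -> last char: b
  5: c$dbbbb -> last char: b
  6: dbbbbc$ -> last char: $


BWT = cdbbbb$


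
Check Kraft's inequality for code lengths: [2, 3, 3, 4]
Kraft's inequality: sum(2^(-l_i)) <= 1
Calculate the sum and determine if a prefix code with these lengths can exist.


Sum = 2^(-2) + 2^(-3) + 2^(-3) + 2^(-4)
    = 0.25 + 0.125 + 0.125 + 0.0625
    = 9/16 = 0.5625
Since 0.5625 <= 1, Kraft's inequality IS satisfied.
A prefix code with these lengths CAN exist.

Kraft sum = 0.5625. Satisfied.


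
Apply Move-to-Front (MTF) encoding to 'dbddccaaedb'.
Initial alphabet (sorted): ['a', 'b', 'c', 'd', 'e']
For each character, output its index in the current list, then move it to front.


MTF encoding:
'd': index 3 in ['a', 'b', 'c', 'd', 'e'] -> ['d', 'a', 'b', 'c', 'e']
'b': index 2 in ['d', 'a', 'b', 'c', 'e'] -> ['b', 'd', 'a', 'c', 'e']
'd': index 1 in ['b', 'd', 'a', 'c', 'e'] -> ['d', 'b', 'a', 'c', 'e']
'd': index 0 in ['d', 'b', 'a', 'c', 'e'] -> ['d', 'b', 'a', 'c', 'e']
'c': index 3 in ['d', 'b', 'a', 'c', 'e'] -> ['c', 'd', 'b', 'a', 'e']
'c': index 0 in ['c', 'd', 'b', 'a', 'e'] -> ['c', 'd', 'b', 'a', 'e']
'a': index 3 in ['c', 'd', 'b', 'a', 'e'] -> ['a', 'c', 'd', 'b', 'e']
'a': index 0 in ['a', 'c', 'd', 'b', 'e'] -> ['a', 'c', 'd', 'b', 'e']
'e': index 4 in ['a', 'c', 'd', 'b', 'e'] -> ['e', 'a', 'c', 'd', 'b']
'd': index 3 in ['e', 'a', 'c', 'd', 'b'] -> ['d', 'e', 'a', 'c', 'b']
'b': index 4 in ['d', 'e', 'a', 'c', 'b'] -> ['b', 'd', 'e', 'a', 'c']


Output: [3, 2, 1, 0, 3, 0, 3, 0, 4, 3, 4]


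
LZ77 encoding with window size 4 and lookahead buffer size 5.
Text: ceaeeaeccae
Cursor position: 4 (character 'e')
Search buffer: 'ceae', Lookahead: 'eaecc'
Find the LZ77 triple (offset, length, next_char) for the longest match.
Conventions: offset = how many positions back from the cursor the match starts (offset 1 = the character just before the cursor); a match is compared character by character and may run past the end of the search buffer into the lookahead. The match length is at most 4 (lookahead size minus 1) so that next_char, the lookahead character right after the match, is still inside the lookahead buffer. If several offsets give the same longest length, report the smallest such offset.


Try each offset into the search buffer:
  offset=1 (pos 3, char 'e'): match length 1
  offset=2 (pos 2, char 'a'): match length 0
  offset=3 (pos 1, char 'e'): match length 3
  offset=4 (pos 0, char 'c'): match length 0
Longest match has length 3 at offset 3.
next_char = character at position 4 + 3 = 7 -> 'c'

Best match: offset=3, length=3 (matching 'eae' starting at position 1)
LZ77 triple: (3, 3, 'c')


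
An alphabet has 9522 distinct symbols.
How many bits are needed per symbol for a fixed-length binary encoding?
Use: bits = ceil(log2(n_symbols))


log2(9522) = 13.217
Bracket: 2^13 = 8192 < 9522 <= 2^14 = 16384
So ceil(log2(9522)) = 14

bits = ceil(log2(9522)) = ceil(13.217) = 14 bits


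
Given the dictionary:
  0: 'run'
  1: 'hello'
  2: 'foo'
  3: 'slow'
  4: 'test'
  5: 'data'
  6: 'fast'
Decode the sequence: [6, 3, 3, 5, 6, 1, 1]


Look up each index in the dictionary:
  6 -> 'fast'
  3 -> 'slow'
  3 -> 'slow'
  5 -> 'data'
  6 -> 'fast'
  1 -> 'hello'
  1 -> 'hello'

Decoded: "fast slow slow data fast hello hello"


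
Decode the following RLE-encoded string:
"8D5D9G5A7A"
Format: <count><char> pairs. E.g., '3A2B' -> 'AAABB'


Expanding each <count><char> pair:
  8D -> 'DDDDDDDD'
  5D -> 'DDDDD'
  9G -> 'GGGGGGGGG'
  5A -> 'AAAAA'
  7A -> 'AAAAAAA'

Decoded = DDDDDDDDDDDDDGGGGGGGGGAAAAAAAAAAAA


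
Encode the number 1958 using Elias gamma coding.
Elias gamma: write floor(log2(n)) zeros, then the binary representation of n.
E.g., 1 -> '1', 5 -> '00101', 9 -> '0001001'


num_bits = floor(log2(1958)) + 1 = 11
leading_zeros = num_bits - 1 = 10
binary(1958) = 11110100110

Elias gamma(1958) = '0000000000' + '11110100110' = 000000000011110100110 (21 bits)


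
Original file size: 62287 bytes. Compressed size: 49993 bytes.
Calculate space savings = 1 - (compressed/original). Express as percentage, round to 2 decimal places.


ratio = compressed/original = 49993/62287 = 0.802623
savings = 1 - ratio = 1 - 0.802623 = 0.197377
as a percentage: 0.197377 * 100 = 19.74%

Space savings = 1 - 49993/62287 = 19.74%


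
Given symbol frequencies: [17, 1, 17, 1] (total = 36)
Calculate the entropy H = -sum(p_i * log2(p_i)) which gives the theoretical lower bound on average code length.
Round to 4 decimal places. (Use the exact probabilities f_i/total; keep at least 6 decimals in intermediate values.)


Per-symbol terms -p_i * log2(p_i) with p_i = f_i/36:
  p = 17/36 = 0.472222: log2(p) = -1.082462, -p*log2(p) = 0.511163
  p = 1/36 = 0.027778: log2(p) = -5.169925, -p*log2(p) = 0.143609
  p = 17/36 = 0.472222: log2(p) = -1.082462, -p*log2(p) = 0.511163
  p = 1/36 = 0.027778: log2(p) = -5.169925, -p*log2(p) = 0.143609
H = 0.511163 + 0.143609 + 0.511163 + 0.143609 = 1.309544

H = 1.3095 bits/symbol


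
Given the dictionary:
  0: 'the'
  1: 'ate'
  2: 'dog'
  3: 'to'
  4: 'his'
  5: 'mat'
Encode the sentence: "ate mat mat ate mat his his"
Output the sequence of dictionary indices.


Look up each word in the dictionary:
  'ate' -> 1
  'mat' -> 5
  'mat' -> 5
  'ate' -> 1
  'mat' -> 5
  'his' -> 4
  'his' -> 4

Encoded: [1, 5, 5, 1, 5, 4, 4]


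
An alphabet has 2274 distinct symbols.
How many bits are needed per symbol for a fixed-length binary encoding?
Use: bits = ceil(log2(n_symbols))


log2(2274) = 11.151
Bracket: 2^11 = 2048 < 2274 <= 2^12 = 4096
So ceil(log2(2274)) = 12

bits = ceil(log2(2274)) = ceil(11.151) = 12 bits


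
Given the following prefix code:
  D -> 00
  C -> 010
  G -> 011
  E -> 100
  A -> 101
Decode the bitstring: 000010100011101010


Decoding step by step:
Bits 00 -> D
Bits 00 -> D
Bits 101 -> A
Bits 00 -> D
Bits 011 -> G
Bits 101 -> A
Bits 010 -> C


Decoded message: DDADGAC
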